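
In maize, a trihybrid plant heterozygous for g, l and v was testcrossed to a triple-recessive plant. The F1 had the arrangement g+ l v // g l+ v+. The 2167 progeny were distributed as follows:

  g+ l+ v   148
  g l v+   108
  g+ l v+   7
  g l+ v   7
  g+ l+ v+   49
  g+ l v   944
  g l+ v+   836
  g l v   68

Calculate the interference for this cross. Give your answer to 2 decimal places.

The two rarest classes, g+ l v+ and g l+ v, are the double crossovers. Comparing them with the parentals, only the v allele has switched, so v is the middle locus and the order is l – v – g.
l–v: (256 + 14)/2167 = 0.1246; v–g: (117 + 14)/2167 = 0.0605.
Expected DCO frequency = 0.1246 × 0.0605 ≈ 0.00754; observed = 14/2167 ≈ 0.00646.
Coefficient of coincidence = 0.00646/0.00754 ≈ 0.86; interference = 1 − 0.86 = 0.14.

0.14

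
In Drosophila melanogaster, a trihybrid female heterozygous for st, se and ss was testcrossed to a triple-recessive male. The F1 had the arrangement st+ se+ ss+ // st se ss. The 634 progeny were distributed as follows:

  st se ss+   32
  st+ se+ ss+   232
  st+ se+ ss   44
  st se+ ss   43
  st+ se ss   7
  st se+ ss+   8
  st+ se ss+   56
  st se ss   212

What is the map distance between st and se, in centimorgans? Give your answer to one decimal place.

The two rarest classes, st se+ ss+ and st+ se ss, are the double crossovers. Comparing them with the parentals, only the st allele has switched, so st is the middle locus and the order is se – st – ss.
Crossovers in the se–st interval produce the single-crossover classes st+ se ss+ and st se+ ss (56 + 43 = 99) plus the double crossovers (15).
RF(se–st) = (99 + 15) / 634 = 114/634 = 0.1798 → 18.0 centimorgans.

18.0 centimorgans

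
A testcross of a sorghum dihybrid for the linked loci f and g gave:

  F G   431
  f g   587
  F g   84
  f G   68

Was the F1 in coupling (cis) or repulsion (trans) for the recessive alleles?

The two most frequent classes are F G (431) and f g (587); these are the parental (non-recombinant) types.
So the F1 carried F G on one chromosome and f g on the other — the recessive alleles are on the same chromosome (cis / coupling).

cis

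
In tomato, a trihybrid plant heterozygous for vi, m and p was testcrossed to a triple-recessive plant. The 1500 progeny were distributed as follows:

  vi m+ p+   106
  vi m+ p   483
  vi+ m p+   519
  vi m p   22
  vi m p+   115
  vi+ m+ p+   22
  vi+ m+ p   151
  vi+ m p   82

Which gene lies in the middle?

The two most frequent reciprocal classes, vi+ m p+ and vi m+ p, are the parental types, so the F1 was vi+ m p+ / vi m+ p.
The two rarest classes, vi+ m+ p+ and vi m p, are the double crossovers. Comparing them with the parentals, only the m allele has switched, so m is the middle locus and the order is p – m – vi.

m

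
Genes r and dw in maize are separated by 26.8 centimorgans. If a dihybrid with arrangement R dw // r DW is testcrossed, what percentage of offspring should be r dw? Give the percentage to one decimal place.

A map distance of 26.8 centimorgans corresponds to a recombination frequency of 0.268.
The F1 is R dw / r DW, so r dw is a recombinant gamete class with expected frequency r/2 = 0.268/2 = 0.1340.
That is 0.1340 = 13.4% of the progeny.

13.4%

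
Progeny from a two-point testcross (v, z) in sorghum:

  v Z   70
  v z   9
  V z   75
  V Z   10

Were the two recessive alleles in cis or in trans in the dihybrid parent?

The two most frequent classes are V z (75) and v Z (70); these are the parental (non-recombinant) types.
So the F1 carried V z on one chromosome and v Z on the other — the recessive alleles are on opposite chromosomes (trans / repulsion).

trans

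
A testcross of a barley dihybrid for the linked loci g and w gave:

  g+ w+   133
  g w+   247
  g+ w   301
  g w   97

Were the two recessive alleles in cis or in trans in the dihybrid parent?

The two most frequent classes are g+ w (301) and g w+ (247); these are the parental (non-recombinant) types.
So the F1 carried g+ w on one chromosome and g w+ on the other — the recessive alleles are on opposite chromosomes (trans / repulsion).

trans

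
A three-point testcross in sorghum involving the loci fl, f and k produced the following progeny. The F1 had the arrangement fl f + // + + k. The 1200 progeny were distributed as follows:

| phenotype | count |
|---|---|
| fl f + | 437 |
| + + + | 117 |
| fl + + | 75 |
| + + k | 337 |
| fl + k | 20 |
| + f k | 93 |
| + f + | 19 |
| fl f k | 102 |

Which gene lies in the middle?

The two rarest classes, + f + and fl + k, are the double crossovers. Comparing them with the parentals, only the fl allele has switched, so fl is the middle locus and the order is k – fl – f.

fl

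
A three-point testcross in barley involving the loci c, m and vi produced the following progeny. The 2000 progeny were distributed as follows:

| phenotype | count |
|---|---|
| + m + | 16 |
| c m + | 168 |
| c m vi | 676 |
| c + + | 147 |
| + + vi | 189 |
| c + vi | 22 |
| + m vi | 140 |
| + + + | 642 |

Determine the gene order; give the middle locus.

The two most frequent reciprocal classes, + + + and c m vi, are the parental types, so the F1 was + + + / c m vi.
The two rarest classes, + m + and c + vi, are the double crossovers. Comparing them with the parentals, only the m allele has switched, so m is the middle locus and the order is c – m – vi.

m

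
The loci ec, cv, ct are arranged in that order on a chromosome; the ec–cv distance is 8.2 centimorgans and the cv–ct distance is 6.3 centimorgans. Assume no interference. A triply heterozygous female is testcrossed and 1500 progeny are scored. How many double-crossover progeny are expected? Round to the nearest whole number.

Map distances give recombination frequencies of 0.082 and 0.063 for the two intervals.
With no interference, expected double-crossover frequency = 0.082 × 0.063 = 0.00517.
Expected number = 0.00517 × 1500 = 7.75 ≈ 8.

8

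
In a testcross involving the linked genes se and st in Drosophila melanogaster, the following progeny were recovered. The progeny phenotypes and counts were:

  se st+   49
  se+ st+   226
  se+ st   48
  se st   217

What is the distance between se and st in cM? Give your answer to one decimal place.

The two most frequent classes, se+ st+ (226) and se st (217), are the parental types, so the F1 was se+ st+ / se st.
The recombinant classes are se+ st and se st+: 48 + 49 = 97.
Recombination frequency = 97/540 = 0.1796 ≈ 18.0%, i.e. 18.0 cM.

18.0 cM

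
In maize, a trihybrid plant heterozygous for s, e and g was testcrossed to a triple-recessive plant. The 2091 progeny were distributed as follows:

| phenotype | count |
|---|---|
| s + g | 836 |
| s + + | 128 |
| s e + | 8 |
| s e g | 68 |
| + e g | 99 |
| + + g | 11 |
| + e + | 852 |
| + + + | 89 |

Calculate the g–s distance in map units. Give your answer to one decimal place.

11.8 map units

The two most frequent reciprocal classes, + e + and s + g, are the parental types, so the F1 was + e + / s + g.
The two rarest classes, s e + and + + g, are the double crossovers. Comparing them with the parentals, only the s allele has switched, so s is the middle locus and the order is e – s – g.
Crossovers in the s–g interval produce the single-crossover classes + e g and s + + (99 + 128 = 227) plus the double crossovers (19).
RF(s–g) = (227 + 19) / 2091 = 246/2091 = 0.1176 → 11.8 map units.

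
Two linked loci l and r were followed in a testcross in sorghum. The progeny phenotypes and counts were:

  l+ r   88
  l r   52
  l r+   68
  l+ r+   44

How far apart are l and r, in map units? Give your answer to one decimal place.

The two most frequent classes, l+ r (88) and l r+ (68), are the parental types, so the F1 was l+ r / l r+.
The recombinant classes are l+ r+ and l r: 44 + 52 = 96.
Recombination frequency = 96/252 = 0.3810 ≈ 38.1%, i.e. 38.1 map units.

38.1 map units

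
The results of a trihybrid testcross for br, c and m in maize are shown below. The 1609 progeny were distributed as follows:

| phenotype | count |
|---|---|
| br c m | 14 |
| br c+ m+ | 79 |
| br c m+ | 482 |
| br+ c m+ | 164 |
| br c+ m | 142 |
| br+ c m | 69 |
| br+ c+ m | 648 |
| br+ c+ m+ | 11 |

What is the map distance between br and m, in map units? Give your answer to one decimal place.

20.6 map units

The two most frequent reciprocal classes, br+ c+ m and br c m+, are the parental types, so the F1 was br+ c+ m / br c m+.
The two rarest classes, br+ c+ m+ and br c m, are the double crossovers. Comparing them with the parentals, only the m allele has switched, so m is the middle locus and the order is br – m – c.
Crossovers in the br–m interval produce the single-crossover classes br c+ m and br+ c m+ (142 + 164 = 306) plus the double crossovers (25).
RF(br–m) = (306 + 25) / 1609 = 331/1609 = 0.2057 → 20.6 map units.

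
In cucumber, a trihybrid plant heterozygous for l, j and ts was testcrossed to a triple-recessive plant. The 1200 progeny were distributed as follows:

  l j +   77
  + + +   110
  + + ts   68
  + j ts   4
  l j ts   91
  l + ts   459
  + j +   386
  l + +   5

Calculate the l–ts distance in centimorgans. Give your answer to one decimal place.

The two most frequent reciprocal classes, + j + and l + ts, are the parental types, so the F1 was + j + / l + ts.
The two rarest classes, + j ts and l + +, are the double crossovers. Comparing them with the parentals, only the ts allele has switched, so ts is the middle locus and the order is j – ts – l.
Crossovers in the ts–l interval produce the single-crossover classes l j + and + + ts (77 + 68 = 145) plus the double crossovers (9).
RF(ts–l) = (145 + 9) / 1200 = 154/1200 = 0.1283 → 12.8 centimorgans.

12.8 centimorgans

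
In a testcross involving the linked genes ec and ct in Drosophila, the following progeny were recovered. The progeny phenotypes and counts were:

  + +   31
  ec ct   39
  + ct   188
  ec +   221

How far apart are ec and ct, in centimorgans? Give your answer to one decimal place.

The two most frequent classes, + ct (188) and ec + (221), are the parental types, so the F1 was + ct / ec +.
The recombinant classes are + + and ec ct: 31 + 39 = 70.
Recombination frequency = 70/479 = 0.1461 ≈ 14.6%, i.e. 14.6 centimorgans.

14.6 centimorgans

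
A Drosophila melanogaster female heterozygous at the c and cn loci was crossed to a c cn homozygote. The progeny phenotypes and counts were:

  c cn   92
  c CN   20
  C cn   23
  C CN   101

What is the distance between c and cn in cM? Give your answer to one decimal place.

The two most frequent classes, C CN (101) and c cn (92), are the parental types, so the F1 was C CN / c cn.
The recombinant classes are C cn and c CN: 23 + 20 = 43.
Recombination frequency = 43/236 = 0.1822 ≈ 18.2%, i.e. 18.2 cM.

18.2 cM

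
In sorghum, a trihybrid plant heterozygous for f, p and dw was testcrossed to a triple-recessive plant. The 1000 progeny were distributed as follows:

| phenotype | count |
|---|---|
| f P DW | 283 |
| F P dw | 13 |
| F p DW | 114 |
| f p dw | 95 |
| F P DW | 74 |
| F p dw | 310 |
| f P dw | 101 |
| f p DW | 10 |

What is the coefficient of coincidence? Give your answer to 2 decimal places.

The two most frequent reciprocal classes, f P DW and F p dw, are the parental types, so the F1 was f P DW / F p dw.
The two rarest classes, f p DW and F P dw, are the double crossovers. Comparing them with the parentals, only the p allele has switched, so p is the middle locus and the order is dw – p – f.
dw–p: (215 + 23)/1000 = 0.2380; p–f: (169 + 23)/1000 = 0.1920.
Expected DCO frequency = 0.2380 × 0.1920 ≈ 0.04570; observed = 23/1000 ≈ 0.02300.
Coefficient of coincidence = 0.02300/0.04570 ≈ 0.50.

0.50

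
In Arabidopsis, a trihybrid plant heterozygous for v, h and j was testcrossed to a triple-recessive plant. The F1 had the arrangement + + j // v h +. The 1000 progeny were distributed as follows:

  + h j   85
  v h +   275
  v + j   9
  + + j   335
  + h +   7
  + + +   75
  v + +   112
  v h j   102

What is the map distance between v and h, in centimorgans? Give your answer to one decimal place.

The two rarest classes, v + j and + h +, are the double crossovers. Comparing them with the parentals, only the v allele has switched, so v is the middle locus and the order is j – v – h.
Crossovers in the v–h interval produce the single-crossover classes + h j and v + + (85 + 112 = 197) plus the double crossovers (16).
RF(v–h) = (197 + 16) / 1000 = 213/1000 = 0.2130 → 21.3 centimorgans.

21.3 centimorgans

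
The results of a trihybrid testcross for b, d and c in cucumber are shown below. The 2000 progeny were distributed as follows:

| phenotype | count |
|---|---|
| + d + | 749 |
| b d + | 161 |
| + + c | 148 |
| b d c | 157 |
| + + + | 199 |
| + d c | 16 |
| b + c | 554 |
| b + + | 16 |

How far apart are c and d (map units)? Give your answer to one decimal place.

The two most frequent reciprocal classes, b + c and + d +, are the parental types, so the F1 was b + c / + d +.
The two rarest classes, b + + and + d c, are the double crossovers. Comparing them with the parentals, only the c allele has switched, so c is the middle locus and the order is b – c – d.
Crossovers in the c–d interval produce the single-crossover classes b d c and + + + (157 + 199 = 356) plus the double crossovers (32).
RF(c–d) = (356 + 32) / 2000 = 388/2000 = 0.1940 → 19.4 map units.

19.4 map units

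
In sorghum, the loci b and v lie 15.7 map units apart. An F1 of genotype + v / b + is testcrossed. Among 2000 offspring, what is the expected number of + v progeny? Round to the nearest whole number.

843

A map distance of 15.7 map units corresponds to a recombination frequency of 0.157.
The F1 is + v / b +, so + v is a parental gamete class with expected frequency (1 − r)/2 = 0.843/2 = 0.4215.
Expected number = 0.4215 × 2000 = 843.00 ≈ 843.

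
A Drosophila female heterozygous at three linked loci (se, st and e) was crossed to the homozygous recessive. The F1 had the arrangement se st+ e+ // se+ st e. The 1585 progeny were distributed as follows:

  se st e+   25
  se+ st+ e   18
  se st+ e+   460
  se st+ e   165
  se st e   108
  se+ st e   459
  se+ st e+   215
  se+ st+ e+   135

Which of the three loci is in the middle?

The two rarest classes, se st e+ and se+ st+ e, are the double crossovers. Comparing them with the parentals, only the st allele has switched, so st is the middle locus and the order is se – st – e.

st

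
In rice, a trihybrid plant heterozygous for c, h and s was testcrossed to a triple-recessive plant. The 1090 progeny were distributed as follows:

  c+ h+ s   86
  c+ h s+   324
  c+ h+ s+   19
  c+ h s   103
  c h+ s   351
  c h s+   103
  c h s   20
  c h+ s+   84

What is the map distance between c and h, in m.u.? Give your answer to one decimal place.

20.9 m.u.

The two most frequent reciprocal classes, c+ h s+ and c h+ s, are the parental types, so the F1 was c+ h s+ / c h+ s.
The two rarest classes, c+ h+ s+ and c h s, are the double crossovers. Comparing them with the parentals, only the h allele has switched, so h is the middle locus and the order is s – h – c.
Crossovers in the h–c interval produce the single-crossover classes c h s+ and c+ h+ s (103 + 86 = 189) plus the double crossovers (39).
RF(h–c) = (189 + 39) / 1090 = 228/1090 = 0.2092 → 20.9 m.u.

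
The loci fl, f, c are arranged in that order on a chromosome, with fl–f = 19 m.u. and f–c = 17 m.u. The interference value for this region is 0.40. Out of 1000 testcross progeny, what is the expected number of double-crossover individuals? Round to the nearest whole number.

Map distances give recombination frequencies of 0.190 and 0.170 for the two intervals.
With interference 0.40 (so coincidence = 0.60), expected double-crossover frequency = 0.190 × 0.170 × 0.60 = 0.01938.
Expected number = 0.01938 × 1000 = 19.38 ≈ 19.

19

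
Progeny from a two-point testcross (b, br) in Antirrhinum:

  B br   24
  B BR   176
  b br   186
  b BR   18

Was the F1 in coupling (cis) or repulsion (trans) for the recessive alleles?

cis

The two most frequent classes are B BR (176) and b br (186); these are the parental (non-recombinant) types.
So the F1 carried B BR on one chromosome and b br on the other — the recessive alleles are on the same chromosome (cis / coupling).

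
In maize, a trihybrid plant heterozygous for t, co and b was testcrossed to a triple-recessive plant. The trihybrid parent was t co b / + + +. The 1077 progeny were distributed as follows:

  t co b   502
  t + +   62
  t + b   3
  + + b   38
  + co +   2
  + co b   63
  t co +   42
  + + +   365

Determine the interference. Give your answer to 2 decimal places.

0.51

The two rarest classes, t + b and + co +, are the double crossovers. Comparing them with the parentals, only the co allele has switched, so co is the middle locus and the order is t – co – b.
t–co: (125 + 5)/1077 = 0.1207; co–b: (80 + 5)/1077 = 0.0789.
Expected DCO frequency = 0.1207 × 0.0789 ≈ 0.00952; observed = 5/1077 ≈ 0.00464.
Coefficient of coincidence = 0.00464/0.00952 ≈ 0.49; interference = 1 − 0.49 = 0.51.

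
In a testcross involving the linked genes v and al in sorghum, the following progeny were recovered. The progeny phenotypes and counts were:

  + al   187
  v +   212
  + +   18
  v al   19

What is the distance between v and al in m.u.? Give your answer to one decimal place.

The two most frequent classes, + al (187) and v + (212), are the parental types, so the F1 was + al / v +.
The recombinant classes are + + and v al: 18 + 19 = 37.
Recombination frequency = 37/436 = 0.0849 ≈ 8.5%, i.e. 8.5 m.u.

8.5 m.u.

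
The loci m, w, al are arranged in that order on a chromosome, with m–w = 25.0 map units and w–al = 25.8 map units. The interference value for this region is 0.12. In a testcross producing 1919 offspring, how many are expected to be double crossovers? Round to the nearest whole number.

109

Map distances give recombination frequencies of 0.250 and 0.258 for the two intervals.
With interference 0.12 (so coincidence = 0.88), expected double-crossover frequency = 0.250 × 0.258 × 0.88 = 0.05676.
Expected number = 0.05676 × 1919 = 108.92 ≈ 109.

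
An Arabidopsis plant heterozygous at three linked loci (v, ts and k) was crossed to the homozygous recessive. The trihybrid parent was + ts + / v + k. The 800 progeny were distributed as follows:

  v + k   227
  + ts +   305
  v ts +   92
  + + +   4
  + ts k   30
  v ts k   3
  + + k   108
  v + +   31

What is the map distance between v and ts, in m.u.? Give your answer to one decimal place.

25.9 m.u.

The two rarest classes, + + + and v ts k, are the double crossovers. Comparing them with the parentals, only the ts allele has switched, so ts is the middle locus and the order is k – ts – v.
Crossovers in the ts–v interval produce the single-crossover classes v ts + and + + k (92 + 108 = 200) plus the double crossovers (7).
RF(ts–v) = (200 + 7) / 800 = 207/800 = 0.2587 → 25.9 m.u.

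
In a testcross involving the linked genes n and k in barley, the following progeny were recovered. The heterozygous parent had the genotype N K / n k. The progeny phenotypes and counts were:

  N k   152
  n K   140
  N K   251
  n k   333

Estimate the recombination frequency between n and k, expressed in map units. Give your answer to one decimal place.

33.3 map units

The recombinant classes are N k and n K: 152 + 140 = 292.
Recombination frequency = 292/876 = 0.3333 ≈ 33.3%, i.e. 33.3 map units.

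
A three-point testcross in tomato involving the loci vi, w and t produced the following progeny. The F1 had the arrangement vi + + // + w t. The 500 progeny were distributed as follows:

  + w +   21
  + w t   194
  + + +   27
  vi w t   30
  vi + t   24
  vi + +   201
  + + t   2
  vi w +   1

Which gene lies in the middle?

The two rarest classes, vi w + and + + t, are the double crossovers. Comparing them with the parentals, only the w allele has switched, so w is the middle locus and the order is vi – w – t.

w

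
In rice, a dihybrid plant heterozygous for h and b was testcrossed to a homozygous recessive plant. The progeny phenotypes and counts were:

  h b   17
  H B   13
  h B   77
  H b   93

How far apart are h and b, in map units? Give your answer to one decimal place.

15.0 map units

The two most frequent classes, H b (93) and h B (77), are the parental types, so the F1 was H b / h B.
The recombinant classes are H B and h b: 13 + 17 = 30.
Recombination frequency = 30/200 = 0.1500 ≈ 15.0%, i.e. 15.0 map units.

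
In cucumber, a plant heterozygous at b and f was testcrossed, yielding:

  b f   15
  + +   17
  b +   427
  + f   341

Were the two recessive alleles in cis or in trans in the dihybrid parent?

trans

The two most frequent classes are + f (341) and b + (427); these are the parental (non-recombinant) types.
So the F1 carried + f on one chromosome and b + on the other — the recessive alleles are on opposite chromosomes (trans / repulsion).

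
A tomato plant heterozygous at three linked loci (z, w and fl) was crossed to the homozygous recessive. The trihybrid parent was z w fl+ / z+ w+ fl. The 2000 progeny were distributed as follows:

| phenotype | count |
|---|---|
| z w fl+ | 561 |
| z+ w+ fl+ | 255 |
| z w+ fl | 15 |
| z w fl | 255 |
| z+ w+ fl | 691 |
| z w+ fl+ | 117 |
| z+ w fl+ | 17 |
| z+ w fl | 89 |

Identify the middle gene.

The two rarest classes, z+ w fl+ and z w+ fl, are the double crossovers. Comparing them with the parentals, only the z allele has switched, so z is the middle locus and the order is w – z – fl.

z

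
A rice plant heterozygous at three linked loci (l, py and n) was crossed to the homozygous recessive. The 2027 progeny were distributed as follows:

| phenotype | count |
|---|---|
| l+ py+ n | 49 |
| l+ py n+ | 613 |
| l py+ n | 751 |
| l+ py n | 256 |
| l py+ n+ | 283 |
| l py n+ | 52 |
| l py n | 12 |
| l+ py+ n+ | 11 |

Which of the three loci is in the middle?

py

The two most frequent reciprocal classes, l+ py n+ and l py+ n, are the parental types, so the F1 was l+ py n+ / l py+ n.
The two rarest classes, l+ py+ n+ and l py n, are the double crossovers. Comparing them with the parentals, only the py allele has switched, so py is the middle locus and the order is l – py – n.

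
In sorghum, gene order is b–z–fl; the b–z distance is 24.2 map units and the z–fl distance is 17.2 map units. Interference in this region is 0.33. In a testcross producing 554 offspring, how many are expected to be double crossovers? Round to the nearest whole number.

Map distances give recombination frequencies of 0.242 and 0.172 for the two intervals.
With interference 0.33 (so coincidence = 0.67), expected double-crossover frequency = 0.242 × 0.172 × 0.67 = 0.02789.
Expected number = 0.02789 × 554 = 15.45 ≈ 15.

15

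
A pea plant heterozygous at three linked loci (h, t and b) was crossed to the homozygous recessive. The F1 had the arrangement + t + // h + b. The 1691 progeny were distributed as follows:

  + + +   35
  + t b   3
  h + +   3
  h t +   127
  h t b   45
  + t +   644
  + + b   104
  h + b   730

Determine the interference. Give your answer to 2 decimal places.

0.50

The two rarest classes, + t b and h + +, are the double crossovers. Comparing them with the parentals, only the b allele has switched, so b is the middle locus and the order is h – b – t.
h–b: (231 + 6)/1691 = 0.1402; b–t: (80 + 6)/1691 = 0.0509.
Expected DCO frequency = 0.1402 × 0.0509 ≈ 0.00714; observed = 6/1691 ≈ 0.00355.
Coefficient of coincidence = 0.00355/0.00714 ≈ 0.50; interference = 1 − 0.50 = 0.50.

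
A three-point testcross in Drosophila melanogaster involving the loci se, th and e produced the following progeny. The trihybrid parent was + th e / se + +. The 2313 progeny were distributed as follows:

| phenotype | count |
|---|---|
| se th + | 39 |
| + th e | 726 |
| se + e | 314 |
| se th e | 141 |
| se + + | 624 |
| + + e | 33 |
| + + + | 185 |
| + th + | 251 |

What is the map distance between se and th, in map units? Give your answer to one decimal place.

17.2 map units

The two rarest classes, + + e and se th +, are the double crossovers. Comparing them with the parentals, only the th allele has switched, so th is the middle locus and the order is e – th – se.
Crossovers in the th–se interval produce the single-crossover classes se th e and + + + (141 + 185 = 326) plus the double crossovers (72).
RF(th–se) = (326 + 72) / 2313 = 398/2313 = 0.1721 → 17.2 map units.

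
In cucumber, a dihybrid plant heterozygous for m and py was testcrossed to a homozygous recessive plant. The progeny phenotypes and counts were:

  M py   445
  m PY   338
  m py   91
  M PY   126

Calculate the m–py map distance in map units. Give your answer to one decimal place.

The two most frequent classes, M py (445) and m PY (338), are the parental types, so the F1 was M py / m PY.
The recombinant classes are M PY and m py: 126 + 91 = 217.
Recombination frequency = 217/1000 = 0.2170 ≈ 21.7%, i.e. 21.7 map units.

21.7 map units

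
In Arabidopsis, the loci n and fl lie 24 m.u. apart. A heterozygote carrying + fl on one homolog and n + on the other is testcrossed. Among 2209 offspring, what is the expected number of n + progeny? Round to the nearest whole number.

A map distance of 24 m.u. corresponds to a recombination frequency of 0.240.
The F1 is + fl / n +, so n + is a parental gamete class with expected frequency (1 − r)/2 = 0.760/2 = 0.3800.
Expected number = 0.3800 × 2209 = 839.42 ≈ 839.

839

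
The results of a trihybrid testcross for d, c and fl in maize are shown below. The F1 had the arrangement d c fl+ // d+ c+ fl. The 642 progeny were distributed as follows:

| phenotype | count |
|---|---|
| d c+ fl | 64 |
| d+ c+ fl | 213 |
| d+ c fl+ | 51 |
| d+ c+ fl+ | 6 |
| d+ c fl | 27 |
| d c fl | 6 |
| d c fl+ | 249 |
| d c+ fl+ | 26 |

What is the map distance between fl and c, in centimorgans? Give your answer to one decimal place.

10.1 centimorgans

The two rarest classes, d c fl and d+ c+ fl+, are the double crossovers. Comparing them with the parentals, only the fl allele has switched, so fl is the middle locus and the order is d – fl – c.
Crossovers in the fl–c interval produce the single-crossover classes d c+ fl+ and d+ c fl (26 + 27 = 53) plus the double crossovers (12).
RF(fl–c) = (53 + 12) / 642 = 65/642 = 0.1012 → 10.1 centimorgans.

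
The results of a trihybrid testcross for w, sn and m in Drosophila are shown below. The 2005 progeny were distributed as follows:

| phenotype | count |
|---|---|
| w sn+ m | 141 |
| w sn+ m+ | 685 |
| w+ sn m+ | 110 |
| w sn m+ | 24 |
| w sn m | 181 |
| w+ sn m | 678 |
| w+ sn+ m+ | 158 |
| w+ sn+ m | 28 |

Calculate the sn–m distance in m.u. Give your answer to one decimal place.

The two most frequent reciprocal classes, w sn+ m+ and w+ sn m, are the parental types, so the F1 was w sn+ m+ / w+ sn m.
The two rarest classes, w sn m+ and w+ sn+ m, are the double crossovers. Comparing them with the parentals, only the sn allele has switched, so sn is the middle locus and the order is w – sn – m.
Crossovers in the sn–m interval produce the single-crossover classes w sn+ m and w+ sn m+ (141 + 110 = 251) plus the double crossovers (52).
RF(sn–m) = (251 + 52) / 2005 = 303/2005 = 0.1511 → 15.1 m.u.

15.1 m.u.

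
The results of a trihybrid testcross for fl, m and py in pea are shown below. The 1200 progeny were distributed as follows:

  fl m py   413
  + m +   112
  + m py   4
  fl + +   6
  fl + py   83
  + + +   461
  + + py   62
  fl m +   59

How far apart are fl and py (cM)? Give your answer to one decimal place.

10.9 cM

The two most frequent reciprocal classes, + + + and fl m py, are the parental types, so the F1 was + + + / fl m py.
The two rarest classes, fl + + and + m py, are the double crossovers. Comparing them with the parentals, only the fl allele has switched, so fl is the middle locus and the order is py – fl – m.
Crossovers in the py–fl interval produce the single-crossover classes + + py and fl m + (62 + 59 = 121) plus the double crossovers (10).
RF(py–fl) = (121 + 10) / 1200 = 131/1200 = 0.1092 → 10.9 cM.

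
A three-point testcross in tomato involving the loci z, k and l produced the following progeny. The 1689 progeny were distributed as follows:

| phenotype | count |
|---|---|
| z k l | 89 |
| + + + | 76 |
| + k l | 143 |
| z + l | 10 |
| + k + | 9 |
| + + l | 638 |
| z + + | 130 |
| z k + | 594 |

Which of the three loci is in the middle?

z

The two most frequent reciprocal classes, z k + and + + l, are the parental types, so the F1 was z k + / + + l.
The two rarest classes, + k + and z + l, are the double crossovers. Comparing them with the parentals, only the z allele has switched, so z is the middle locus and the order is k – z – l.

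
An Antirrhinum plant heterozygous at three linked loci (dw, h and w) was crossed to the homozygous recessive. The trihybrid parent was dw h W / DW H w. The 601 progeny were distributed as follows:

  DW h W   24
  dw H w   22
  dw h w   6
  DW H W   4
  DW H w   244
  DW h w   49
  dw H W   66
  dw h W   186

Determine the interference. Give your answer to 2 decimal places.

0.14

The two rarest classes, dw h w and DW H W, are the double crossovers. Comparing them with the parentals, only the w allele has switched, so w is the middle locus and the order is h – w – dw.
h–w: (115 + 10)/601 = 0.2080; w–dw: (46 + 10)/601 = 0.0932.
Expected DCO frequency = 0.2080 × 0.0932 ≈ 0.01939; observed = 10/601 ≈ 0.01664.
Coefficient of coincidence = 0.01664/0.01939 ≈ 0.86; interference = 1 − 0.86 = 0.14.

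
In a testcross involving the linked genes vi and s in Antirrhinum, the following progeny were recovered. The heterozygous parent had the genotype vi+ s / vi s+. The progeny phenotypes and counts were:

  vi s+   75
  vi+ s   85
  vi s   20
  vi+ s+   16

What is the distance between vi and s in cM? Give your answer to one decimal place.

The recombinant classes are vi+ s+ and vi s: 16 + 20 = 36.
Recombination frequency = 36/196 = 0.1837 ≈ 18.4%, i.e. 18.4 cM.

18.4 cM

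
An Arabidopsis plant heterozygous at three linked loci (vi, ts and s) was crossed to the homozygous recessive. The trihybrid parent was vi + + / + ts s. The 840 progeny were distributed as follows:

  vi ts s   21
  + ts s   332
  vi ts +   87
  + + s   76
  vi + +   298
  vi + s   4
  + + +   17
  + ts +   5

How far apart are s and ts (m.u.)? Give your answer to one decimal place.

20.5 m.u.

The two rarest classes, vi + s and + ts +, are the double crossovers. Comparing them with the parentals, only the s allele has switched, so s is the middle locus and the order is vi – s – ts.
Crossovers in the s–ts interval produce the single-crossover classes vi ts + and + + s (87 + 76 = 163) plus the double crossovers (9).
RF(s–ts) = (163 + 9) / 840 = 172/840 = 0.2048 → 20.5 m.u.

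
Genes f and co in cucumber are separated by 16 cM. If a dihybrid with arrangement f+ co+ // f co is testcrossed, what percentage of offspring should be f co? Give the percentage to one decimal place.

42.0%

A map distance of 16 cM corresponds to a recombination frequency of 0.160.
The F1 is f+ co+ / f co, so f co is a parental gamete class with expected frequency (1 − r)/2 = 0.840/2 = 0.4200.
That is 0.4200 = 42.0% of the progeny.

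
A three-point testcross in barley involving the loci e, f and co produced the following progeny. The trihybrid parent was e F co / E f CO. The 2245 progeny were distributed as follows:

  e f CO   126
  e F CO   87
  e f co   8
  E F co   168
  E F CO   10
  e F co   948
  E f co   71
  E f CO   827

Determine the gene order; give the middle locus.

The two rarest classes, e f co and E F CO, are the double crossovers. Comparing them with the parentals, only the f allele has switched, so f is the middle locus and the order is e – f – co.

f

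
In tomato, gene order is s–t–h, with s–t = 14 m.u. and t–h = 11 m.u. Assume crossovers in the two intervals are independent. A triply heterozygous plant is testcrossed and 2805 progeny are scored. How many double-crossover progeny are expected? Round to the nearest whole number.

43

Map distances give recombination frequencies of 0.140 and 0.110 for the two intervals.
With no interference, expected double-crossover frequency = 0.140 × 0.110 = 0.01540.
Expected number = 0.01540 × 2805 = 43.20 ≈ 43.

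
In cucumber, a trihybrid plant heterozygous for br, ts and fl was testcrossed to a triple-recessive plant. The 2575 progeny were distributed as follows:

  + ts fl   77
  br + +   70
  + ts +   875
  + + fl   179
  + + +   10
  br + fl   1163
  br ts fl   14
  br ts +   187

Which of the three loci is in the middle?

The two most frequent reciprocal classes, + ts + and br + fl, are the parental types, so the F1 was + ts + / br + fl.
The two rarest classes, + + + and br ts fl, are the double crossovers. Comparing them with the parentals, only the ts allele has switched, so ts is the middle locus and the order is fl – ts – br.

ts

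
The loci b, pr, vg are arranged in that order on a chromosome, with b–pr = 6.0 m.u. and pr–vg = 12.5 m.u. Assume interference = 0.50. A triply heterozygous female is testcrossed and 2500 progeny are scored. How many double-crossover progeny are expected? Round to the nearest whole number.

Map distances give recombination frequencies of 0.060 and 0.125 for the two intervals.
With interference 0.50 (so coincidence = 0.50), expected double-crossover frequency = 0.060 × 0.125 × 0.50 = 0.00375.
Expected number = 0.00375 × 2500 = 9.38 ≈ 9.

9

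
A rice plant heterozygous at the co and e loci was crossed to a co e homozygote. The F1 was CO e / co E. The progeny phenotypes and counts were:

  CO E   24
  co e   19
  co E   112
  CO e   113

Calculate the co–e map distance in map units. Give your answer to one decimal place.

16.0 map units

The recombinant classes are CO E and co e: 24 + 19 = 43.
Recombination frequency = 43/268 = 0.1604 ≈ 16.0%, i.e. 16.0 map units.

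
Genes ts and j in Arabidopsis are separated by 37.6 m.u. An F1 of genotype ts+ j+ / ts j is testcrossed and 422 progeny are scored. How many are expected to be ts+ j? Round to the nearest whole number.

A map distance of 37.6 m.u. corresponds to a recombination frequency of 0.376.
The F1 is ts+ j+ / ts j, so ts+ j is a recombinant gamete class with expected frequency r/2 = 0.376/2 = 0.1880.
Expected number = 0.1880 × 422 = 79.34 ≈ 79.

79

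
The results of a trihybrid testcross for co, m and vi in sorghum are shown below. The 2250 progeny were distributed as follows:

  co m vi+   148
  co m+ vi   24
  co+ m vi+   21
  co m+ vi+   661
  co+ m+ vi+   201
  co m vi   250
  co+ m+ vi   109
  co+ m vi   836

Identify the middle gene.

The two most frequent reciprocal classes, co m+ vi+ and co+ m vi, are the parental types, so the F1 was co m+ vi+ / co+ m vi.
The two rarest classes, co m+ vi and co+ m vi+, are the double crossovers. Comparing them with the parentals, only the vi allele has switched, so vi is the middle locus and the order is co – vi – m.

vi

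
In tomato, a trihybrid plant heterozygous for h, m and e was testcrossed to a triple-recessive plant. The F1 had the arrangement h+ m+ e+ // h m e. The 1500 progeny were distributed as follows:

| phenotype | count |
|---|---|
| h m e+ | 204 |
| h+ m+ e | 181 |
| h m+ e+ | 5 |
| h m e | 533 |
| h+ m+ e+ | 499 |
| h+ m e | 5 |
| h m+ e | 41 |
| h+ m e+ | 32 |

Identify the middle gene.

h

The two rarest classes, h m+ e+ and h+ m e, are the double crossovers. Comparing them with the parentals, only the h allele has switched, so h is the middle locus and the order is m – h – e.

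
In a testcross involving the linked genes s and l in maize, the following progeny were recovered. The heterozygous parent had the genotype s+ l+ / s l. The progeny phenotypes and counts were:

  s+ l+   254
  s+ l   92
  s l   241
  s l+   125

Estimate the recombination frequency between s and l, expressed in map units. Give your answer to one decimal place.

The recombinant classes are s+ l and s l+: 92 + 125 = 217.
Recombination frequency = 217/712 = 0.3048 ≈ 30.5%, i.e. 30.5 map units.

30.5 map units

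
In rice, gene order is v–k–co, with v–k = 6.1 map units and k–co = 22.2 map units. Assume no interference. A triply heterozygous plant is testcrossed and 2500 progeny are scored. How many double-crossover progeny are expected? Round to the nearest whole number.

34

Map distances give recombination frequencies of 0.061 and 0.222 for the two intervals.
With no interference, expected double-crossover frequency = 0.061 × 0.222 = 0.01354.
Expected number = 0.01354 × 2500 = 33.86 ≈ 34.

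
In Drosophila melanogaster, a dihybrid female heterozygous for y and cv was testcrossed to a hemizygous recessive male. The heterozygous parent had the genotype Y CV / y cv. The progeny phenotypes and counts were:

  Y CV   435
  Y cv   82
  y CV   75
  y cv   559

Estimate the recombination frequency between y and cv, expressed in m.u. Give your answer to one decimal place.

13.6 m.u.

The recombinant classes are Y cv and y CV: 82 + 75 = 157.
Recombination frequency = 157/1151 = 0.1364 ≈ 13.6%, i.e. 13.6 m.u.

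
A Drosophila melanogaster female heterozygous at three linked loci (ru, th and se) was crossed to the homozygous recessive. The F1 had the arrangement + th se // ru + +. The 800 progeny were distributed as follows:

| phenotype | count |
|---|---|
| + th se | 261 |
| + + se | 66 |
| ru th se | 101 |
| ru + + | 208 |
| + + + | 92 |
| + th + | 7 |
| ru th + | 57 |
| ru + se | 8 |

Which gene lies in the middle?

se

The two rarest classes, + th + and ru + se, are the double crossovers. Comparing them with the parentals, only the se allele has switched, so se is the middle locus and the order is ru – se – th.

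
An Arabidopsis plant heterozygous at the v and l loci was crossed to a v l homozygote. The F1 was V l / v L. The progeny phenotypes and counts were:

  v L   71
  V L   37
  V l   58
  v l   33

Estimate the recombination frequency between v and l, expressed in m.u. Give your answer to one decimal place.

35.2 m.u.

The recombinant classes are V L and v l: 37 + 33 = 70.
Recombination frequency = 70/199 = 0.3518 ≈ 35.2%, i.e. 35.2 m.u.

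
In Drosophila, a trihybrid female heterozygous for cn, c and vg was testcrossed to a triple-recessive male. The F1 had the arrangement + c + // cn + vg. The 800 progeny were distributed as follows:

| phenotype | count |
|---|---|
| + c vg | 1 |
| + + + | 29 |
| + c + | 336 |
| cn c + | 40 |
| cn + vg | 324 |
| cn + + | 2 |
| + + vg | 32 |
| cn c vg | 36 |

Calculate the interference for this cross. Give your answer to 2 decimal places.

The two rarest classes, + c vg and cn + +, are the double crossovers. Comparing them with the parentals, only the vg allele has switched, so vg is the middle locus and the order is c – vg – cn.
c–vg: (65 + 3)/800 = 0.0850; vg–cn: (72 + 3)/800 = 0.0938.
Expected DCO frequency = 0.0850 × 0.0938 ≈ 0.00797; observed = 3/800 ≈ 0.00375.
Coefficient of coincidence = 0.00375/0.00797 ≈ 0.47; interference = 1 − 0.47 = 0.53.

0.53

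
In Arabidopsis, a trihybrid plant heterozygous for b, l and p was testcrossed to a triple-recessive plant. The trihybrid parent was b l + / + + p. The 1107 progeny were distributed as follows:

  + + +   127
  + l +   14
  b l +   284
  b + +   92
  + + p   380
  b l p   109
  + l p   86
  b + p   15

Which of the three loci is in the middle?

b

The two rarest classes, + l + and b + p, are the double crossovers. Comparing them with the parentals, only the b allele has switched, so b is the middle locus and the order is l – b – p.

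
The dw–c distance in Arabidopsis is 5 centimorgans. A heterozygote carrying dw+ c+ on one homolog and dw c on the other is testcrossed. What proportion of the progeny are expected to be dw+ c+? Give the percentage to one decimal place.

A map distance of 5 centimorgans corresponds to a recombination frequency of 0.050.
The F1 is dw+ c+ / dw c, so dw+ c+ is a parental gamete class with expected frequency (1 − r)/2 = 0.950/2 = 0.4750.
That is 0.4750 = 47.5% of the progeny.

47.5%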